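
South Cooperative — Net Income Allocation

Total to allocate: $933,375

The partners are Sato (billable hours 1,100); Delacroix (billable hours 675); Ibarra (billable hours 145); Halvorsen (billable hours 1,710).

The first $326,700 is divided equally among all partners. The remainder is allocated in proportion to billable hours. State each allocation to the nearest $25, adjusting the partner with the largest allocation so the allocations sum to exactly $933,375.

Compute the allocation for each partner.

Sato: $265,525 | Delacroix: $194,475 | Ibarra: $105,900 | Halvorsen: $367,475

Equal tier: $326,700 ÷ 4 = $81,675 apiece.
Remainder $606,675 by billable hours (total 3,630): Sato 183,840.91 → $183,850; Delacroix 112,811.47 → $112,800; Ibarra 24,233.57 → $24,225; Halvorsen 285,789.05 → $285,800.
Totals: Sato $81,675 + $183,850 = $265,525; Delacroix $81,675 + $112,800 = $194,475; Ibarra $81,675 + $24,225 = $105,900; Halvorsen $81,675 + $285,800 = $367,475.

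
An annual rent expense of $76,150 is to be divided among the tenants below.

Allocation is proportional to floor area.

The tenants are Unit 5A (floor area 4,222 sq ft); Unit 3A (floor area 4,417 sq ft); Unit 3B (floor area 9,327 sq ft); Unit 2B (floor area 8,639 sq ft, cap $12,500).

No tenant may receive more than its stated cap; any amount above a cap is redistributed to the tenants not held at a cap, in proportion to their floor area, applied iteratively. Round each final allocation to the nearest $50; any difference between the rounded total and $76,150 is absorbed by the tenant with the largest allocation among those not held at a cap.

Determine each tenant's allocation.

Sum of floor area: 26,605.
Unconstrained shares: Unit 5A 12,084.39; Unit 3A 12,642.53; Unit 3B 26,696.15; Unit 2B 24,726.93.
Cap binds for Unit 2B ($12,500); residual $63,650 reallocated over remaining floor area 17,966.
Redistributed shares: Unit 5A 14,957.71 → $14,950; Unit 3A 15,648.56 → $15,650; Unit 3B 33,043.72 → $33,050.

Unit 5A: $14,950 · Unit 3A: $15,650 · Unit 3B: $33,050 · Unit 2B: $12,500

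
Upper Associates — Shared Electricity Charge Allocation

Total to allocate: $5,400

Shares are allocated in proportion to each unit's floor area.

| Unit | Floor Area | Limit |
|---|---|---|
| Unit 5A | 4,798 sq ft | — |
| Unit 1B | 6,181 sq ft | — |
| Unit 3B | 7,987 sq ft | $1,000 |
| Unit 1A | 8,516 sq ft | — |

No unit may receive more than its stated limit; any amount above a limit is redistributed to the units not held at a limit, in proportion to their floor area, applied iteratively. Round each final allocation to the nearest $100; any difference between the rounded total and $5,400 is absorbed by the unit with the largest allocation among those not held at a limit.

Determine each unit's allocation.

Sum of floor area: 27,482.
Proportional shares (ignoring caps): Unit 5A 942.77; Unit 1B 1,214.52; Unit 3B 1,569.38; Unit 1A 1,673.33.
Capped: Unit 3B ($1,000); residual $4,400 reallocated over remaining floor area 19,495.
Shares after redistribution: Unit 5A 1,082.90 → $1,100; Unit 1B 1,395.04 → $1,400; Unit 1A 1,922.05 → $1,900.

Unit 5A: $1,100 · Unit 1B: $1,400 · Unit 3B: $1,000 · Unit 1A: $1,900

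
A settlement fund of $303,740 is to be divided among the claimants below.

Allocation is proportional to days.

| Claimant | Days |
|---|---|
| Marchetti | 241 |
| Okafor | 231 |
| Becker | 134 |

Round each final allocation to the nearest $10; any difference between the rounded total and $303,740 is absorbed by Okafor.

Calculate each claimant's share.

Total days = 606.
Raw shares: Marchetti 241/606 × $303,740 = 120,794.29; Okafor 231/606 × $303,740 = 115,782.08; Becker 134/606 × $303,740 = 67,163.63.
At nearest $10: Marchetti $120,790; Okafor $115,780; Becker $67,160. Sum = $303,730.
Difference $303,740 − $303,730 = +$10 applied to Okafor: Okafor becomes $115,790.

Marchetti: $120,790; Okafor: $115,790; Becker: $67,160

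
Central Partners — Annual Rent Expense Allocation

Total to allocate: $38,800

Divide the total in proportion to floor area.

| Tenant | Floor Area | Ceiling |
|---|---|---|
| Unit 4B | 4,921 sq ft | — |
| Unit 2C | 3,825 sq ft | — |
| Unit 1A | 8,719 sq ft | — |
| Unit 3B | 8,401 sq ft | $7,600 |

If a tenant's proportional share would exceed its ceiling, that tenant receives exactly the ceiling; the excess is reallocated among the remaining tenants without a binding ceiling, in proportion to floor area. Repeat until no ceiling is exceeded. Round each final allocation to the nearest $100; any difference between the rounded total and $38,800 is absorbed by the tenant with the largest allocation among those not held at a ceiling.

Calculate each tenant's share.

Total floor area = 25,866.
Proportional shares (ignoring caps): Unit 4B 7,381.69; Unit 2C 5,737.65; Unit 1A 13,078.84; Unit 3B 12,601.82.
Cap binds for Unit 3B ($7,600); remaining pool $31,200 reallocated over remaining floor area 17,465.
Shares after redistribution: Unit 4B 8,791.02 → $8,800; Unit 2C 6,833.09 → $6,800; Unit 1A 15,575.88 → $15,600.

Unit 4B: $8,800 · Unit 2C: $6,800 · Unit 1A: $15,600 · Unit 3B: $7,600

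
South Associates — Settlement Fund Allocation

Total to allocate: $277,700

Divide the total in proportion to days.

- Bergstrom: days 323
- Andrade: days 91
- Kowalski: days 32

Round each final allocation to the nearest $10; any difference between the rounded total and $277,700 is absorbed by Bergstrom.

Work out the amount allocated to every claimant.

Days total: 446.
Pro-rata amounts: Bergstrom 323/446 × $277,700 = 201,114.57; Andrade 91/446 × $277,700 = 56,660.76; Kowalski 32/446 × $277,700 = 19,924.66.
At nearest $10: Bergstrom $201,110; Andrade $56,660; Kowalski $19,920. Sum = $277,690.
Difference $277,700 − $277,690 = +$10 applied to Bergstrom: Bergstrom becomes $201,120.

Bergstrom: $201,120; Andrade: $56,660; Kowalski: $19,920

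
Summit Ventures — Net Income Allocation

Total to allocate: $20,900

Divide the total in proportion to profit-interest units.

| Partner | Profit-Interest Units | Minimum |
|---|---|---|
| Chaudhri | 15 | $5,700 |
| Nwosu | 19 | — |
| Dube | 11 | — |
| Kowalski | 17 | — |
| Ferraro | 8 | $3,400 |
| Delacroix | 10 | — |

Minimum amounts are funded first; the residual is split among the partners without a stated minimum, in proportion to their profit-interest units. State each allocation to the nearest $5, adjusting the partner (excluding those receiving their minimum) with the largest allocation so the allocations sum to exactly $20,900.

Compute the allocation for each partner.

Chaudhri: $5,700 · Nwosu: $3,935 · Dube: $2,275 · Kowalski: $3,520 · Ferraro: $3,400 · Delacroix: $2,070

Minimums first: Chaudhri $5,700; Ferraro $3,400. Remaining pool $11,800.
Remaining pool split over remaining profit-interest units 57: Nwosu 3,933.33 → $3,935; Dube 2,277.19 → $2,275; Kowalski 3,519.30 → $3,520; Delacroix 2,070.18 → $2,070.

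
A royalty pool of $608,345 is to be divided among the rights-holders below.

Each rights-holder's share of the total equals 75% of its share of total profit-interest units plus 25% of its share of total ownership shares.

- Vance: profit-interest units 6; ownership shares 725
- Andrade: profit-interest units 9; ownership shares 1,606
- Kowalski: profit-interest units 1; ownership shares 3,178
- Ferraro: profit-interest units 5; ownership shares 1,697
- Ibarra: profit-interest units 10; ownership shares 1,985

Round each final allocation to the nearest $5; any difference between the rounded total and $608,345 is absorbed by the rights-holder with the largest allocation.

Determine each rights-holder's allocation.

Profit-interest units total 31; ownership shares total 9,191.
Combined weights (75% profit-interest units + 25% ownership shares): Vance 0.1649; Andrade 0.2614; Kowalski 0.1106; Ferraro 0.1671; Ibarra 0.2959.
Unrounded shares: Vance 100,304.94; Andrade 159,037.18; Kowalski 67,305.35; Ferraro 101,670.89; Ibarra 180,026.64.
Rounded to nearest $5: Vance $100,305; Andrade $159,035; Kowalski $67,305; Ferraro $101,670; Ibarra $180,025. Sum = $608,340.
Difference $608,345 − $608,340 = +$5 applied to largest allocation (Ibarra): Ibarra becomes $180,030.

Vance: $100,305 | Andrade: $159,035 | Kowalski: $67,305 | Ferraro: $101,670 | Ibarra: $180,030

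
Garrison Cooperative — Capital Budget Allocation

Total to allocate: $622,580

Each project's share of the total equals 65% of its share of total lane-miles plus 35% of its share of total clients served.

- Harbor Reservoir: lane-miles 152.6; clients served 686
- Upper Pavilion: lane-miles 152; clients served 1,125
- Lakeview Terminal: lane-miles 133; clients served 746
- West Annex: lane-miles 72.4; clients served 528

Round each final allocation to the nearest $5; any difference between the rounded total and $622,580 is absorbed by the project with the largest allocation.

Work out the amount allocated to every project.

Harbor Reservoir: $169,540; Upper Pavilion: $200,070; Lakeview Terminal: $158,225; West Annex: $94,745

Lane-miles total 510; clients served total 3,085.
Composite weights (65% lane-miles + 35% clients served): Harbor Reservoir 0.2723; Upper Pavilion 0.3214; Lakeview Terminal 0.2541; West Annex 0.1522.
Proportional shares: Harbor Reservoir 169,539.99; Upper Pavilion 200,071.81; Lakeview Terminal 158,225.68; West Annex 94,742.52.
Rounded to nearest $5: Harbor Reservoir $169,540; Upper Pavilion $200,070; Lakeview Terminal $158,225; West Annex $94,745. Sum = $622,580.
Sum already equals the total — no adjustment.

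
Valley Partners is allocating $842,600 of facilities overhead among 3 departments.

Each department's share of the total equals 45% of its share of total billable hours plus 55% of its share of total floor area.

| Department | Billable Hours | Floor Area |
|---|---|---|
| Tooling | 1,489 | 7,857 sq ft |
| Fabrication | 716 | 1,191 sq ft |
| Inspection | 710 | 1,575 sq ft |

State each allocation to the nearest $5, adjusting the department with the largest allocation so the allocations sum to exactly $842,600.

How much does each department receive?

Tooling: $536,445; Fabrication: $145,090; Inspection: $161,065

Totals — billable hours 2,915, floor area 10,623.
Combined weights (45% billable hours + 55% floor area): Tooling 0.6367; Fabrication 0.1722; Inspection 0.1912.
Proportional shares: Tooling 536,445.20; Fabrication 145,091.59; Inspection 161,063.20.
After rounding ($5): Tooling $536,445; Fabrication $145,090; Inspection $161,065. Sum = $842,600.
Sum already equals the total — no adjustment.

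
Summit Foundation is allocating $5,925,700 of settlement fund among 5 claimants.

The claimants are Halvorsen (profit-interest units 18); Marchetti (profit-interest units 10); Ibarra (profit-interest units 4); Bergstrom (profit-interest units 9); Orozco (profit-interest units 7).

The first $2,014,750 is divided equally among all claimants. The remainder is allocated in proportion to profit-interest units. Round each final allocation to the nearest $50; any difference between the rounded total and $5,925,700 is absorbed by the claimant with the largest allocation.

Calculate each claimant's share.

Halvorsen: $1,869,550; Marchetti: $1,217,750; Ibarra: $728,850; Bergstrom: $1,136,250; Orozco: $973,300

Equal tier: $2,014,750 ÷ 5 = $402,950 apiece.
Remainder $3,910,950 by profit-interest units (total 48): Halvorsen 1,466,606.25 → $1,466,600; Marchetti 814,781.25 → $814,800; Ibarra 325,912.50 → $325,900; Bergstrom 733,303.12 → $733,300; Orozco 570,346.88 → $570,350.
Totals: Halvorsen $402,950 + $1,466,600 = $1,869,550; Marchetti $402,950 + $814,800 = $1,217,750; Ibarra $402,950 + $325,900 = $728,850; Bergstrom $402,950 + $733,300 = $1,136,250; Orozco $402,950 + $570,350 = $973,300.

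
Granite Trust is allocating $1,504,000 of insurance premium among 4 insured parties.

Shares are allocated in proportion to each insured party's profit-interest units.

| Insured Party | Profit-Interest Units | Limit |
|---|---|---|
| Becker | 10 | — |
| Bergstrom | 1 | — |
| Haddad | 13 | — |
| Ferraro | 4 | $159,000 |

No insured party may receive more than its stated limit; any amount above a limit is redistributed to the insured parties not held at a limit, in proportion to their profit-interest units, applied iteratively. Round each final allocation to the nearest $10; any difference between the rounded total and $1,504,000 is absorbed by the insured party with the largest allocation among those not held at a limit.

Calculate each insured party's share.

Becker: $560,420 · Bergstrom: $56,040 · Haddad: $728,540 · Ferraro: $159,000

Sum of profit-interest units: 28.
Unconstrained shares: Becker 537,142.86; Bergstrom 53,714.29; Haddad 698,285.71; Ferraro 214,857.14.
Cap binds for Ferraro ($159,000); remaining pool $1,345,000 reallocated over remaining profit-interest units 24.
Shares after redistribution: Becker 560,416.67 → $560,420; Bergstrom 56,041.67 → $56,040; Haddad 728,541.67 → $728,540.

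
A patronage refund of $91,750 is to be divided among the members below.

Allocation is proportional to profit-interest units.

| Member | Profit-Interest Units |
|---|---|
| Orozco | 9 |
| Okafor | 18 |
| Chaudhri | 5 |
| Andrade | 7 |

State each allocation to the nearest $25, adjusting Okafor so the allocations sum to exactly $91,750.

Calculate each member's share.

Orozco: $21,175 · Okafor: $42,325 · Chaudhri: $11,775 · Andrade: $16,475

Profit-interest units total: 39.
Proportional shares: Orozco 9/39 × $91,750 = 21,173.08; Okafor 18/39 × $91,750 = 42,346.15; Chaudhri 5/39 × $91,750 = 11,762.82; Andrade 7/39 × $91,750 = 16,467.95.
After rounding ($25): Orozco $21,175; Okafor $42,350; Chaudhri $11,775; Andrade $16,475. Sum = $91,775.
Difference $91,750 − $91,775 = −$25 applied to Okafor: Okafor becomes $42,325.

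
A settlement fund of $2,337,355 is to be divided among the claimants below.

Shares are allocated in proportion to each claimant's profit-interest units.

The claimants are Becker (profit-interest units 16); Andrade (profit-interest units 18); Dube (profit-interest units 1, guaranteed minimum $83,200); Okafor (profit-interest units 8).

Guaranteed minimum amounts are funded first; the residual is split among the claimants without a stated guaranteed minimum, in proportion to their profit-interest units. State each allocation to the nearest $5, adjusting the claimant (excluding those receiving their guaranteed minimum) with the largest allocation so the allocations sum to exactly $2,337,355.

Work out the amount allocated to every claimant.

Becker: $858,725 · Andrade: $966,065 · Dube: $83,200 · Okafor: $429,365

Minimums first: Dube $83,200. Balance $2,254,155.
Balance split over remaining profit-interest units 42: Becker 858,725.71 → $858,725; Andrade 966,066.43 → $966,065; Okafor 429,362.86 → $429,365.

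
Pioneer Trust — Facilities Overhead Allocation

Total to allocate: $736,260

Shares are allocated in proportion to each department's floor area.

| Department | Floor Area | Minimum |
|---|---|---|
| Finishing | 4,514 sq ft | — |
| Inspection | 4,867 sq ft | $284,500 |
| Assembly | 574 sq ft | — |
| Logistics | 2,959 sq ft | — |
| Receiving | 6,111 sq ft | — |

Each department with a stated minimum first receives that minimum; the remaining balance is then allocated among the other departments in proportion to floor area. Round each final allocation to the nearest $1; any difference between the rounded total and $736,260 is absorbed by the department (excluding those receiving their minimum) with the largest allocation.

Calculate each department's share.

Finishing: $144,035 · Inspection: $284,500 · Assembly: $18,315 · Logistics: $94,417 · Receiving: $194,993

Fund the minimums — Inspection $284,500. Balance $451,760.
Balance split over remaining floor area 14,158: Finishing 144,034.80 → $144,035; Assembly 18,315.46 → $18,315; Logistics 94,417.14 → $94,417; Receiving 194,992.61 → $194,993.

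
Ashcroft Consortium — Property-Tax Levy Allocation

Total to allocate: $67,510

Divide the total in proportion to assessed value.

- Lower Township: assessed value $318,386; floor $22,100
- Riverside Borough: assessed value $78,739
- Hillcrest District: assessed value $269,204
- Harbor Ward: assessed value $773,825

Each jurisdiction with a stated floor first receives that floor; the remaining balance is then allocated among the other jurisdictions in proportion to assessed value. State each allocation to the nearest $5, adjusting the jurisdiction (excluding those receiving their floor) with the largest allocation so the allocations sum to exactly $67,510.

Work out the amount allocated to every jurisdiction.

Fund the minimums — Lower Township $22,100. Remaining pool $45,410.
Remaining pool split over remaining assessed value 1,121,768: Riverside Borough 3,187.41 → $3,185; Hillcrest District 10,897.58 → $10,900; Harbor Ward 31,325.01 → $31,325.

Lower Township: $22,100 | Riverside Borough: $3,185 | Hillcrest District: $10,900 | Harbor Ward: $31,325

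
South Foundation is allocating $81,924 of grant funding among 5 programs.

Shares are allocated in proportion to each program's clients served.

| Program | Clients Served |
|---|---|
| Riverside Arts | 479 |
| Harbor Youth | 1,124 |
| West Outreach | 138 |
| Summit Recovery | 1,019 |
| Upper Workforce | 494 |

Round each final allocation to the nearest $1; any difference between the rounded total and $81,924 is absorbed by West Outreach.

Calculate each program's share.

Riverside Arts: $12,059; Harbor Youth: $28,298; West Outreach: $3,475; Summit Recovery: $25,655; Upper Workforce: $12,437

Combined clients served = 3,254.
Proportional shares: Riverside Arts 479/3,254 × $81,924 = 12,059.49; Harbor Youth 1,124/3,254 × $81,924 = 28,298.27; West Outreach 138/3,254 × $81,924 = 3,474.34; Summit Recovery 1,019/3,254 × $81,924 = 25,654.75; Upper Workforce 494/3,254 × $81,924 = 12,437.14.
At nearest $1: Riverside Arts $12,059; Harbor Youth $28,298; West Outreach $3,474; Summit Recovery $25,655; Upper Workforce $12,437. Sum = $81,923.
Difference $81,924 − $81,923 = +$1 applied to West Outreach: West Outreach becomes $3,475.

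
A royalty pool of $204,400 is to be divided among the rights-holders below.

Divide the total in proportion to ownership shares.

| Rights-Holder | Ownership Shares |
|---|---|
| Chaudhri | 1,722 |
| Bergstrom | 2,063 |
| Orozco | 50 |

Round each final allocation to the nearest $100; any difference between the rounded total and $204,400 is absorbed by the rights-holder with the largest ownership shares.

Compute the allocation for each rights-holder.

Chaudhri: $91,800 | Bergstrom: $109,900 | Orozco: $2,700

Combined ownership shares = 3,835.
Raw shares: Chaudhri 1,722/3,835 × $204,400 = 91,780.13; Bergstrom 2,063/3,835 × $204,400 = 109,954.94; Orozco 50/3,835 × $204,400 = 2,664.93.
At nearest $100: Chaudhri $91,800; Bergstrom $110,000; Orozco $2,700. Sum = $204,500.
Difference $204,400 − $204,500 = −$100 applied to largest ownership shares (Bergstrom): Bergstrom becomes $109,900.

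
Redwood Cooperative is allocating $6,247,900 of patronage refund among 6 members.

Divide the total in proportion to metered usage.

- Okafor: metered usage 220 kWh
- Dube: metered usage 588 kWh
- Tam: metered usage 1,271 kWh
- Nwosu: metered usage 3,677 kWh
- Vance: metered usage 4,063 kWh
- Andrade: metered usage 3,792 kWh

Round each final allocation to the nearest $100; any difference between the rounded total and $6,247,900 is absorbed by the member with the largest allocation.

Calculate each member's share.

Okafor: $101,000 · Dube: $269,900 · Tam: $583,400 · Nwosu: $1,687,900 · Vance: $1,865,000 · Andrade: $1,740,700

Combined metered usage = 13,611.
Raw shares: Okafor 220/13,611 × $6,247,900 = 100,987.29; Dube 588/13,611 × $6,247,900 = 269,911.48; Tam 1,271/13,611 × $6,247,900 = 583,431.11; Nwosu 3,677/13,611 × $6,247,900 = 1,687,864.84; Vance 4,063/13,611 × $6,247,900 = 1,865,051.63; Andrade 3,792/13,611 × $6,247,900 = 1,740,653.65.
At nearest $100: Okafor $101,000; Dube $269,900; Tam $583,400; Nwosu $1,687,900; Vance $1,865,100; Andrade $1,740,700. Sum = $6,248,000.
Difference $6,247,900 − $6,248,000 = −$100 applied to largest allocation (Vance): Vance becomes $1,865,000.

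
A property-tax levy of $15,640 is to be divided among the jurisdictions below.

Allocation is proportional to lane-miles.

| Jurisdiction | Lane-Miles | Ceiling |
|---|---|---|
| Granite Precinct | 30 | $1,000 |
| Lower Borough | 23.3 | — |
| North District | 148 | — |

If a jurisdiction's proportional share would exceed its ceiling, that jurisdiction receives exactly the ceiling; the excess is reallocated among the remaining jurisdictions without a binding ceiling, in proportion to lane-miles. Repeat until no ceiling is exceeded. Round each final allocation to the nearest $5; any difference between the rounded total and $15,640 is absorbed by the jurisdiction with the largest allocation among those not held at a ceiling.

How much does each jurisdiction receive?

Total lane-miles = 201.3.
Unconstrained shares: Granite Precinct 2,330.85; Lower Borough 1,810.29; North District 11,498.86.
Cap binds for Granite Precinct ($1,000); residual $14,640 reallocated over remaining lane-miles 171.3.
Redistributed shares: Lower Borough 1,991.31 → $1,990; North District 12,648.69 → $12,650.

Granite Precinct: $1,000 · Lower Borough: $1,990 · North District: $12,650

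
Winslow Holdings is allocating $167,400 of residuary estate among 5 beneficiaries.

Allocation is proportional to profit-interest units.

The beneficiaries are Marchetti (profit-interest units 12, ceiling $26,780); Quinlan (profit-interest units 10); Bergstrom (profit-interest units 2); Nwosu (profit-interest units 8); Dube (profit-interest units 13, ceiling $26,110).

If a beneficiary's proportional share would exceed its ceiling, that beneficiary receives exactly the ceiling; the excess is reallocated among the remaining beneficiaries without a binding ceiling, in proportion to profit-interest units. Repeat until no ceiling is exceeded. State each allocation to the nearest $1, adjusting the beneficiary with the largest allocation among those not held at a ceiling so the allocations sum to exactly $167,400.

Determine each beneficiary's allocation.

Sum of profit-interest units: 45.
Proportional shares (ignoring caps): Marchetti 44,640.00; Quinlan 37,200.00; Bergstrom 7,440.00; Nwosu 29,760.00; Dube 48,360.00.
Held at cap: Marchetti ($26,780), Dube ($26,110); remaining pool $114,510 reallocated over remaining profit-interest units 20.
Shares after redistribution: Quinlan 57,255.00 → $57,255; Bergstrom 11,451.00 → $11,451; Nwosu 45,804.00 → $45,804.

Marchetti: $26,780 | Quinlan: $57,255 | Bergstrom: $11,451 | Nwosu: $45,804 | Dube: $26,110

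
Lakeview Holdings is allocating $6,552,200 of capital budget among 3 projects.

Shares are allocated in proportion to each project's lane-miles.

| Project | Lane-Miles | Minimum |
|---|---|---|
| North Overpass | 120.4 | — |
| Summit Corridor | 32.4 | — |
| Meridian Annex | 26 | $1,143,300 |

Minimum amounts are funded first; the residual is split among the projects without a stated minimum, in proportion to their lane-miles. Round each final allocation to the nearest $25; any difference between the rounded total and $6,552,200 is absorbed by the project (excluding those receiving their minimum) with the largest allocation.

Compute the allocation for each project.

North Overpass: $4,261,975 | Summit Corridor: $1,146,925 | Meridian Annex: $1,143,300

Fund the minimums — Meridian Annex $1,143,300. Remaining pool $5,408,900.
Remaining pool split over remaining lane-miles 152.8: North Overpass 4,261,986.65 → $4,261,975; Summit Corridor 1,146,913.35 → $1,146,925.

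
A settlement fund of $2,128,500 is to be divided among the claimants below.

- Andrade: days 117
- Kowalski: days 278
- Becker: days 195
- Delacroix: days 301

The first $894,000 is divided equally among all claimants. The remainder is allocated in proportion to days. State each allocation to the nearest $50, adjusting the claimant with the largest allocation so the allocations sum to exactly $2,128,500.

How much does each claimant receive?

Equal tier: $894,000 ÷ 4 = $223,500 apiece.
Remainder $1,234,500 by days (total 891): Andrade 162,106.06 → $162,100; Kowalski 385,175.08 → $385,200; Becker 270,176.77 → $270,200; Delacroix 417,042.09 → $417,050.
Rounding difference −$50 on remainder applied to Delacroix.
Totals: Andrade $223,500 + $162,100 = $385,600; Kowalski $223,500 + $385,200 = $608,700; Becker $223,500 + $270,200 = $493,700; Delacroix $223,500 + $417,000 = $640,500.

Andrade: $385,600 · Kowalski: $608,700 · Becker: $493,700 · Delacroix: $640,500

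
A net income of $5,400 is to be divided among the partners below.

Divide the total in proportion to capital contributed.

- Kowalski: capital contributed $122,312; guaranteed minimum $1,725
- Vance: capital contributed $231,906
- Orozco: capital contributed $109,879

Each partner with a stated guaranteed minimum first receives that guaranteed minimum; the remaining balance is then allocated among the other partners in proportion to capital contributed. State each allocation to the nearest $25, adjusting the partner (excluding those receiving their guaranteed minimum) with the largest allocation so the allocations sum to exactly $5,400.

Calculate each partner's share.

Guaranteed amounts: Kowalski $1,725. Residual $3,675.
Residual split over remaining capital contributed 341,785: Vance 2,493.54 → $2,500; Orozco 1,181.46 → $1,175.

Kowalski: $1,725 | Vance: $2,500 | Orozco: $1,175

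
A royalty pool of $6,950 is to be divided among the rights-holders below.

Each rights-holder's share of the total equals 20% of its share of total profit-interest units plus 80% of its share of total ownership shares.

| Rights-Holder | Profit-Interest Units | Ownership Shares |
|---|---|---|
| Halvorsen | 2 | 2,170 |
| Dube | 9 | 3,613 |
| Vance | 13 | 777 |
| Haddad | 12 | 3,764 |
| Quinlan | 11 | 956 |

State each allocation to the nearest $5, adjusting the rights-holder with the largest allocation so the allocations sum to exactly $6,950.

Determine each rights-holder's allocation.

Halvorsen: $1,130; Dube: $2,045; Vance: $765; Haddad: $2,215; Quinlan: $795

Totals — profit-interest units 47, ownership shares 11,280.
Composite weights (20% profit-interest units + 80% ownership shares): Halvorsen 0.1624; Dube 0.2945; Vance 0.1104; Haddad 0.3180; Quinlan 0.1146.
Pro-rata amounts: Halvorsen 1,128.76; Dube 2,047.05; Vance 767.46; Haddad 2,210.20; Quinlan 796.54.
After rounding ($5): Halvorsen $1,130; Dube $2,045; Vance $765; Haddad $2,210; Quinlan $795. Sum = $6,945.
Difference $6,950 − $6,945 = +$5 applied to largest allocation (Haddad): Haddad becomes $2,215.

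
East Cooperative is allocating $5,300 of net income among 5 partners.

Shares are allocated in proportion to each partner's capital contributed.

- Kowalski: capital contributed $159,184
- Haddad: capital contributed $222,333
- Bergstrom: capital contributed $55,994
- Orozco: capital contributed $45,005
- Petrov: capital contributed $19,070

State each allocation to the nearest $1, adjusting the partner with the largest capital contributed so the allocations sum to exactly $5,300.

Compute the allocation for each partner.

Sum of capital contributed: 159,184 + 222,333 + 55,994 + 45,005 + 19,070 = 501,586.
Pro-rata amounts: Kowalski 1,682.02; Haddad 2,349.28; Bergstrom 591.66; Orozco 475.54; Petrov 201.503.
At nearest $1: Kowalski $1,682; Haddad $2,349; Bergstrom $592; Orozco $476; Petrov $202. Sum = $5,301.
Difference $5,300 − $5,301 = −$1 applied to largest capital contributed (Haddad): Haddad becomes $2,348.

Kowalski: $1,682; Haddad: $2,348; Bergstrom: $592; Orozco: $476; Petrov: $202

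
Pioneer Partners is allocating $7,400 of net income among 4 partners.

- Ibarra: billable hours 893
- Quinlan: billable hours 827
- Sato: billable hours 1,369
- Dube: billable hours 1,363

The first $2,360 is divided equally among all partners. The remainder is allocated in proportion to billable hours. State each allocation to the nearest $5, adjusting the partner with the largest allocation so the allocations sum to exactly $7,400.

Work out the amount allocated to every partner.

Ibarra: $1,600; Quinlan: $1,525; Sato: $2,140; Dube: $2,135

Equal tier: $2,360 ÷ 4 = $590 apiece.
Remainder $5,040 by billable hours (total 4,452): Ibarra 1,010.94 → $1,010; Quinlan 936.23 → $935; Sato 1,549.81 → $1,550; Dube 1,543.02 → $1,545.
Totals: Ibarra $590 + $1,010 = $1,600; Quinlan $590 + $935 = $1,525; Sato $590 + $1,550 = $2,140; Dube $590 + $1,545 = $2,135.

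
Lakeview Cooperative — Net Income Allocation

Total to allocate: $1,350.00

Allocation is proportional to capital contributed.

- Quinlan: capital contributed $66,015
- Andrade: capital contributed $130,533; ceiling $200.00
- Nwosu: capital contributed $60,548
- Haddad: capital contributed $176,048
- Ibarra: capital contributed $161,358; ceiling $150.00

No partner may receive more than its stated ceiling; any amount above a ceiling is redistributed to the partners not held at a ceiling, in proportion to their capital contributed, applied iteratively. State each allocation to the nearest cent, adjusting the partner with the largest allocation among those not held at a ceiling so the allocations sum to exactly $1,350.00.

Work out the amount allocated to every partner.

Combined capital contributed = 594,502.
Proportional shares (ignoring caps): Quinlan 149.9074; Andrade 296.4154; Nwosu 137.4929; Haddad 399.7712; Ibarra 366.4131.
Cap binds for Andrade ($200.00), Ibarra ($150.00); balance $1,000.00 reallocated over remaining capital contributed 302,611.
Shares after redistribution: Quinlan 218.1514 → $218.15; Nwosu 200.0853 → $200.09; Haddad 581.7634 → $581.76.

Quinlan: $218.15 · Andrade: $200.00 · Nwosu: $200.09 · Haddad: $581.76 · Ibarra: $150.00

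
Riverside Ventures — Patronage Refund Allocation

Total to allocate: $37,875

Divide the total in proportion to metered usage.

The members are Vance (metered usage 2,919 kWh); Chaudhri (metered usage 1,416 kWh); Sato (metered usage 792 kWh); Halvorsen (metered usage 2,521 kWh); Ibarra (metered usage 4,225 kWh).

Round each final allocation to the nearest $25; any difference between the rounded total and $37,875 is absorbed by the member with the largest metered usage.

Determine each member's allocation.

Vance: $9,300; Chaudhri: $4,525; Sato: $2,525; Halvorsen: $8,050; Ibarra: $13,475

Combined metered usage = 2,919 + 1,416 + 792 + 2,521 + 4,225 = 11,873.
Unrounded shares: Vance 9,311.64; Chaudhri 4,517.06; Sato 2,526.49; Halvorsen 8,042.02; Ibarra 13,477.80.
At nearest $25: Vance $9,300; Chaudhri $4,525; Sato $2,525; Halvorsen $8,050; Ibarra $13,475. Sum = $37,875.
No rounding difference to absorb.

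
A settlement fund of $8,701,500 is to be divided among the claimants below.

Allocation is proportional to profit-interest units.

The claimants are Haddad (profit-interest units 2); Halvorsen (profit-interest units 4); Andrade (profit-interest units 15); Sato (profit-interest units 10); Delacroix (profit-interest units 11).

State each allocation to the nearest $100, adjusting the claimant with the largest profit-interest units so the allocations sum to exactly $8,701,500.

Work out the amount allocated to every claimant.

Haddad: $414,400 · Halvorsen: $828,700 · Andrade: $3,107,600 · Sato: $2,071,800 · Delacroix: $2,279,000

Profit-interest units total: 42.
Unrounded shares: Haddad 2/42 × $8,701,500 = 414,357.14; Halvorsen 4/42 × $8,701,500 = 828,714.29; Andrade 15/42 × $8,701,500 = 3,107,678.57; Sato 10/42 × $8,701,500 = 2,071,785.71; Delacroix 11/42 × $8,701,500 = 2,278,964.29.
Rounded to nearest $100: Haddad $414,400; Halvorsen $828,700; Andrade $3,107,700; Sato $2,071,800; Delacroix $2,279,000. Sum = $8,701,600.
Difference $8,701,500 − $8,701,600 = −$100 applied to largest profit-interest units (Andrade): Andrade becomes $3,107,600.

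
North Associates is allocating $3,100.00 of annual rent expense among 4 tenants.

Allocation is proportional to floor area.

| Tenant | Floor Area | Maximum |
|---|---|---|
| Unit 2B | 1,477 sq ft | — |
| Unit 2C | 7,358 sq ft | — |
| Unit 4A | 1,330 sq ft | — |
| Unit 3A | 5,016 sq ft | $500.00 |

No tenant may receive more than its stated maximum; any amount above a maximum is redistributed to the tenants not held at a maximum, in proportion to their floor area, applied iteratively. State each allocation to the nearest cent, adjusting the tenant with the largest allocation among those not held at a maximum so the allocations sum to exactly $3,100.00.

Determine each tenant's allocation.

Unit 2B: $377.79 · Unit 2C: $1,882.02 · Unit 4A: $340.19 · Unit 3A: $500.00

Sum of floor area: 15,181.
Pro-rata shares before constraints: Unit 2B 301.6073; Unit 2C 1,502.5229; Unit 4A 271.5895; Unit 3A 1,024.2804.
Held at cap: Unit 3A ($500.00); residual $2,600.00 reallocated over remaining floor area 10,165.
Remaining shares: Unit 2B 377.7865 → $377.79; Unit 2C 1,882.0266 → $1,882.03; Unit 4A 340.1869 → $340.19.
Rounding difference −$0.01 applied to Unit 2C → $1,882.02.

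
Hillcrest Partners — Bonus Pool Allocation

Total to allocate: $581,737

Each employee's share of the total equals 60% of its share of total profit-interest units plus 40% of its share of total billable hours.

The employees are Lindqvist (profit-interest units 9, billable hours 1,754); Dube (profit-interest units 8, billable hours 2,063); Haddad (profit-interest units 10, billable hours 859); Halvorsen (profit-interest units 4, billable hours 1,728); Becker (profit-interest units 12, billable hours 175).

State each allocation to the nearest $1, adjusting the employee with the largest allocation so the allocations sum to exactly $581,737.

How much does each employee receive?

Profit-interest units total 43; billable hours total 6,579.
Combined weights (60% profit-interest units + 40% billable hours): Lindqvist 0.2322; Dube 0.2371; Haddad 0.1918; Halvorsen 0.1609; Becker 0.1781.
Raw shares: Lindqvist 135,093.14; Dube 137,905.00; Haddad 111,554.86; Halvorsen 93,587.24; Becker 103,596.76.
At nearest $1: Lindqvist $135,093; Dube $137,905; Haddad $111,555; Halvorsen $93,587; Becker $103,597. Sum = $581,737.
No rounding difference to absorb.

Lindqvist: $135,093 · Dube: $137,905 · Haddad: $111,555 · Halvorsen: $93,587 · Becker: $103,597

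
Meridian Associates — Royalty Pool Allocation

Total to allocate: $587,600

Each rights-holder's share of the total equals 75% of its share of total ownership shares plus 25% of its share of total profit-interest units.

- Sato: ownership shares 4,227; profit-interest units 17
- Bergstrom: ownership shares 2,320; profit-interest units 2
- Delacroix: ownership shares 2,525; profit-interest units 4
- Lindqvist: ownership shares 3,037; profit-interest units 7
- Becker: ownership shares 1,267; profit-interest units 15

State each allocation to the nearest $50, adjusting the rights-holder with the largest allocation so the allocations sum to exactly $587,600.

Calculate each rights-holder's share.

Sato: $194,800; Bergstrom: $82,950; Delacroix: $96,250; Lindqvist: $122,900; Becker: $90,700

Totals — ownership shares 13,376, profit-interest units 45.
Composite weights (75% ownership shares + 25% profit-interest units): Sato 0.3315; Bergstrom 0.1412; Delacroix 0.1638; Lindqvist 0.2092; Becker 0.1544.
Raw shares: Sato 194,762.82; Bergstrom 82,966.09; Delacroix 96,249.13; Lindqvist 122,911.36; Becker 90,710.60.
Rounded to nearest $50: Sato $194,750; Bergstrom $82,950; Delacroix $96,250; Lindqvist $122,900; Becker $90,700. Sum = $587,550.
Difference $587,600 − $587,550 = +$50 applied to largest allocation (Sato): Sato becomes $194,800.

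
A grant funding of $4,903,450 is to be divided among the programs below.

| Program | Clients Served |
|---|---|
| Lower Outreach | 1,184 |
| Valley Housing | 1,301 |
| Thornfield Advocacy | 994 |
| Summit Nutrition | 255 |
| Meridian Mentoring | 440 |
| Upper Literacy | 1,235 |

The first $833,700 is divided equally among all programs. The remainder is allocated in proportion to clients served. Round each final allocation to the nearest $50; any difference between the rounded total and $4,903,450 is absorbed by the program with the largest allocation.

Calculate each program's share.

Lower Outreach: $1,029,800 · Valley Housing: $1,117,850 · Thornfield Advocacy: $886,850 · Summit Nutrition: $330,800 · Meridian Mentoring: $470,000 · Upper Literacy: $1,068,150

Equal tier: $833,700 ÷ 6 = $138,950 apiece.
Remainder $4,069,750 by clients served (total 5,409): Lower Outreach 890,845.63 → $890,850; Valley Housing 978,876.83 → $978,900; Thornfield Advocacy 747,888.98 → $747,900; Summit Nutrition 191,862.87 → $191,850; Meridian Mentoring 331,057.50 → $331,050; Upper Literacy 929,218.20 → $929,200.
Totals: Lower Outreach $138,950 + $890,850 = $1,029,800; Valley Housing $138,950 + $978,900 = $1,117,850; Thornfield Advocacy $138,950 + $747,900 = $886,850; Summit Nutrition $138,950 + $191,850 = $330,800; Meridian Mentoring $138,950 + $331,050 = $470,000; Upper Literacy $138,950 + $929,200 = $1,068,150.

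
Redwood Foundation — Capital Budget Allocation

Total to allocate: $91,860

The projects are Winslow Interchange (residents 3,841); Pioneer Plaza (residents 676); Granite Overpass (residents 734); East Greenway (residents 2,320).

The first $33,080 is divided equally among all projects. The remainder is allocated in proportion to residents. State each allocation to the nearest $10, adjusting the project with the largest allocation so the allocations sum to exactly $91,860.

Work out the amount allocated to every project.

Equal tier: $33,080 ÷ 4 = $8,270 apiece.
Remainder $58,780 by residents (total 7,571): Winslow Interchange 29,820.89 → $29,820; Pioneer Plaza 5,248.35 → $5,250; Granite Overpass 5,698.66 → $5,700; East Greenway 18,012.10 → $18,010.
Totals: Winslow Interchange $8,270 + $29,820 = $38,090; Pioneer Plaza $8,270 + $5,250 = $13,520; Granite Overpass $8,270 + $5,700 = $13,970; East Greenway $8,270 + $18,010 = $26,280.

Winslow Interchange: $38,090 · Pioneer Plaza: $13,520 · Granite Overpass: $13,970 · East Greenway: $26,280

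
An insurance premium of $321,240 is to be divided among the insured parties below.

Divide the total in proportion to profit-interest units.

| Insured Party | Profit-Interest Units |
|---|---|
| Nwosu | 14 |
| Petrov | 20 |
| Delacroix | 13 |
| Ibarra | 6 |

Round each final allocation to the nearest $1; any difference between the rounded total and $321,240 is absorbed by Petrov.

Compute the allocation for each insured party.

Combined profit-interest units = 53.
Raw shares: Nwosu 14/53 × $321,240 = 84,855.85; Petrov 20/53 × $321,240 = 121,222.64; Delacroix 13/53 × $321,240 = 78,794.72; Ibarra 6/53 × $321,240 = 36,366.79.
After rounding ($1): Nwosu $84,856; Petrov $121,223; Delacroix $78,795; Ibarra $36,367. Sum = $321,241.
Difference $321,240 − $321,241 = −$1 applied to Petrov: Petrov becomes $121,222.

Nwosu: $84,856 · Petrov: $121,222 · Delacroix: $78,795 · Ibarra: $36,367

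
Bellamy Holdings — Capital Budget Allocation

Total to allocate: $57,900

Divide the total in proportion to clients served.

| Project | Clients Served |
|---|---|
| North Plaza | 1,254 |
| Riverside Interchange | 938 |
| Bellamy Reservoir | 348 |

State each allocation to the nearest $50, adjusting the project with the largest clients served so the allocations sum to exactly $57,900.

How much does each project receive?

Total clients served = 2,540.
Unrounded shares: North Plaza 1,254/2,540 × $57,900 = 28,585.28; Riverside Interchange 938/2,540 × $57,900 = 21,381.97; Bellamy Reservoir 348/2,540 × $57,900 = 7,932.76.
At nearest $50: North Plaza $28,600; Riverside Interchange $21,400; Bellamy Reservoir $7,950. Sum = $57,950.
Difference $57,900 − $57,950 = −$50 applied to largest clients served (North Plaza): North Plaza becomes $28,550.

North Plaza: $28,550; Riverside Interchange: $21,400; Bellamy Reservoir: $7,950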